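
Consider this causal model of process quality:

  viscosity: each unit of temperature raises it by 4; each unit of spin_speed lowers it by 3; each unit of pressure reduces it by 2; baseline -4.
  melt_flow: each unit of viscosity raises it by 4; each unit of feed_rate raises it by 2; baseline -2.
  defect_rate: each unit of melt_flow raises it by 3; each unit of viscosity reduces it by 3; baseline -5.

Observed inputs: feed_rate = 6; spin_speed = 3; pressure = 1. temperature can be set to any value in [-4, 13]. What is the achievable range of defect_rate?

-254 to 358

Substituting into the viscosity equation gives viscosity = 4*temperature - 15.
Substituting into the melt_flow equation gives melt_flow = 16*temperature - 50.
Substituting into the defect_rate equation gives defect_rate = 36*temperature - 110.
Linear in temperature, so extremes are at the endpoints: temperature = -4 gives defect_rate = -254; temperature = 13 gives defect_rate = 358.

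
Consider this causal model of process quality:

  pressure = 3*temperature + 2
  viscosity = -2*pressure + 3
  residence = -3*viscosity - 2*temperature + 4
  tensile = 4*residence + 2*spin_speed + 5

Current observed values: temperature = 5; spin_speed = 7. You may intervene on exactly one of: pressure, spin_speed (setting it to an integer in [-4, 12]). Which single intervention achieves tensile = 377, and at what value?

set spin_speed = 12

Intervening on pressure: tensile = 24*pressure - 41. Reaching 377 requires pressure = 209/12, not an integer.
Intervening on spin_speed: with other inputs at their observed values, tensile = 2*spin_speed + 353. Solving for 377 gives spin_speed = 12, within [-4, 12].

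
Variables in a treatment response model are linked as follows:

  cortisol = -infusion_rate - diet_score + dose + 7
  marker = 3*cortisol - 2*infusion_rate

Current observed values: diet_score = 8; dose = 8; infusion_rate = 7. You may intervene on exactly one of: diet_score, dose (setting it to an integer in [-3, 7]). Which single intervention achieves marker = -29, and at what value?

set dose = 3

Intervening on diet_score: marker = -3*diet_score + 10. Reaching -29 requires diet_score = 13, outside [-3, 7].
Intervening on dose: with other inputs at their observed values, marker = 3*dose - 38. Solving for -29 gives dose = 3, within [-3, 7].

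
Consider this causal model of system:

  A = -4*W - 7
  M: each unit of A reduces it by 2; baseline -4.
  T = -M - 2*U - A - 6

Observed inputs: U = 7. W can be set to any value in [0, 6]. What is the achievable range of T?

Substituting into the M equation gives M = 8*W + 10.
Substituting into the T equation gives T = -4*W - 23.
Linear in W, so extremes are at the endpoints: W = 0 gives T = -23; W = 6 gives T = -47.

-47 to -23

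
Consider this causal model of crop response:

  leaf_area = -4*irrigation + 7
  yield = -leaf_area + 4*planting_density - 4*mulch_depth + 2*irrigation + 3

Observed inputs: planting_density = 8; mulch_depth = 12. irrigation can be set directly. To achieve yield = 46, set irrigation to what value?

Substituting into the yield equation gives yield = 6*irrigation - 20.
Solve 6*irrigation - 20 = 46: irrigation = (46 + 20) / 6 = 11.

irrigation = 11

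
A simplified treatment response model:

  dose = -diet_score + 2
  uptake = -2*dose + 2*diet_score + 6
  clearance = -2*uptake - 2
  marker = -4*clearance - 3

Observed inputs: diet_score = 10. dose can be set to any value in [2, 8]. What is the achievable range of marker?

85 to 181

Intervening on dose fixes its value directly, overriding its dependence on diet_score.
Substituting into the uptake equation gives uptake = -2*dose + 26.
Substituting into the clearance equation gives clearance = 4*dose - 54.
Substituting into the marker equation gives marker = -16*dose + 213.
Linear in dose, so extremes are at the endpoints: dose = 2 gives marker = 181; dose = 8 gives marker = 85.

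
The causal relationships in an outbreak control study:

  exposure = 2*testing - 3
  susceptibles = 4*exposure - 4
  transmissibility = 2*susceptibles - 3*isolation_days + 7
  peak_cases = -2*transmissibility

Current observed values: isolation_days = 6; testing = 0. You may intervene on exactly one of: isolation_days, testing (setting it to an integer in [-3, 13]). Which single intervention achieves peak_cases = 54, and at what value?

Intervening on isolation_days: peak_cases = 6*isolation_days + 50. Reaching 54 requires isolation_days = 2/3, not an integer.
Intervening on testing: with other inputs at their observed values, peak_cases = -32*testing + 86. Solving for 54 gives testing = 1, within [-3, 13].

set testing = 1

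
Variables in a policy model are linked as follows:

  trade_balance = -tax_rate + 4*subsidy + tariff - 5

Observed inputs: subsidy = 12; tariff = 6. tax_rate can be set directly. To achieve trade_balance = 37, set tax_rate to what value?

Substituting into the trade_balance equation gives trade_balance = -tax_rate + 49.
Solve -tax_rate + 49 = 37: tax_rate = (37 - 49) / -1 = 12.

tax_rate = 12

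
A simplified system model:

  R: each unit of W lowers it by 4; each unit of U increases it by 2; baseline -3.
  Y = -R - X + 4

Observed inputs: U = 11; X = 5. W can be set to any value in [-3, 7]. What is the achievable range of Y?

Substituting into the R equation gives R = -4*W + 19.
This gives Y = 4*W - 20.
Linear in W, so extremes are at the endpoints: W = -3 gives Y = -32; W = 7 gives Y = 8.

-32 to 8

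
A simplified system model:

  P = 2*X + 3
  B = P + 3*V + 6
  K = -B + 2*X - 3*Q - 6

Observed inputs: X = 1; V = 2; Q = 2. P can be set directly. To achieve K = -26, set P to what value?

P = 4

Intervening on P fixes its value directly, overriding its dependence on X.
Substituting into the B equation gives B = P + 12.
This gives K = -P - 22.
Solve -P - 22 = -26: P = (-26 + 22) / -1 = 4.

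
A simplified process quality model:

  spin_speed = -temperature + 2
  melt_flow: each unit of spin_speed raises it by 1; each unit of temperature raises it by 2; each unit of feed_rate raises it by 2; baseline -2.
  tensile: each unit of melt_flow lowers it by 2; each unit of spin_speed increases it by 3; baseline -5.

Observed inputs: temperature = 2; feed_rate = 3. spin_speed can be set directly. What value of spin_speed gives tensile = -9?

Intervening on spin_speed fixes its value directly, overriding its dependence on temperature.
Substituting into the melt_flow equation gives melt_flow = spin_speed + 8.
This gives tensile = spin_speed - 21.
Solve spin_speed - 21 = -9: spin_speed = (-9 + 21) / 1 = 12.

spin_speed = 12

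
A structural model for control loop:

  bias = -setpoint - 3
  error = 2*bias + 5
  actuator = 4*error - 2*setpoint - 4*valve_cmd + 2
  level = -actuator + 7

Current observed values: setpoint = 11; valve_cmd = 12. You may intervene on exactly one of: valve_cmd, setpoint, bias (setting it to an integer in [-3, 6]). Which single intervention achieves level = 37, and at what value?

Intervening on valve_cmd: level = 4*valve_cmd + 119. Reaching 37 requires valve_cmd = -41/2, not an integer.
Intervening on setpoint: with other inputs at their observed values, level = 10*setpoint + 57. Solving for 37 gives setpoint = -2, within [-3, 6].
Intervening on bias: level = -8*bias + 55. Reaching 37 requires bias = 9/4, not an integer.

set setpoint = -2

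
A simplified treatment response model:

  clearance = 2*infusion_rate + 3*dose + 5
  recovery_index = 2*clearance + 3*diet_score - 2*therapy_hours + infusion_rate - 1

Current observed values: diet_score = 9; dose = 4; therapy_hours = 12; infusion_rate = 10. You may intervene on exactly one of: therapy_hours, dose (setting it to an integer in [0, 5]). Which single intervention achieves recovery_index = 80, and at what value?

Intervening on therapy_hours: recovery_index = -2*therapy_hours + 110. Reaching 80 requires therapy_hours = 15, outside [0, 5].
Intervening on dose: with other inputs at their observed values, recovery_index = 6*dose + 62. Solving for 80 gives dose = 3, within [0, 5].

set dose = 3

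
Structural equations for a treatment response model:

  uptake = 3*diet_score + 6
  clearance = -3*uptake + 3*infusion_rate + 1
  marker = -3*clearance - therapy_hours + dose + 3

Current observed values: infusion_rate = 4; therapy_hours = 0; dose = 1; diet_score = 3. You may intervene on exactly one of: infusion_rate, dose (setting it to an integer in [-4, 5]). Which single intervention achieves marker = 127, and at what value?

set infusion_rate = 1

Intervening on infusion_rate: with other inputs at their observed values, marker = -9*infusion_rate + 136. Solving for 127 gives infusion_rate = 1, within [-4, 5].
Intervening on dose: marker = dose + 99. Reaching 127 requires dose = 28, outside [-4, 5].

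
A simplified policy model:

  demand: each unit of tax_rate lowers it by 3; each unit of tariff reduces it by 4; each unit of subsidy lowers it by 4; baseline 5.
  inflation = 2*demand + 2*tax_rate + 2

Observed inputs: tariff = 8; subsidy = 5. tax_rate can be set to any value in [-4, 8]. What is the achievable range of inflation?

-124 to -76

Substituting into the demand equation gives demand = -3*tax_rate - 47.
This gives inflation = -4*tax_rate - 92.
Linear in tax_rate, so extremes are at the endpoints: tax_rate = -4 gives inflation = -76; tax_rate = 8 gives inflation = -124.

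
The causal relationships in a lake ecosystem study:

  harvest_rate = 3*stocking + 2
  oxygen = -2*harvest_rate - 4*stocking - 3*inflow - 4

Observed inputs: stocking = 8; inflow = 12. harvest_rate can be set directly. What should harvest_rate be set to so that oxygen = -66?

harvest_rate = -3

Intervening on harvest_rate fixes its value directly, overriding its dependence on stocking.
Substituting into the oxygen equation gives oxygen = -2*harvest_rate - 72.
Solve -2*harvest_rate - 72 = -66: harvest_rate = (-66 + 72) / -2 = -3.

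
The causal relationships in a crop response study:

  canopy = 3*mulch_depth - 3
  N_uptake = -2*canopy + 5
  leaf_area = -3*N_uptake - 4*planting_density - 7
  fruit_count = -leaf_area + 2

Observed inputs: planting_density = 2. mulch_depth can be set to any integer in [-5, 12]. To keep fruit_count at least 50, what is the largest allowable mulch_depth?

mulch_depth = 0

Substituting into the N_uptake equation gives N_uptake = -6*mulch_depth + 11.
Substituting into the leaf_area equation gives leaf_area = 18*mulch_depth - 48.
So fruit_count = -18*mulch_depth + 50.
Require -18*mulch_depth + 50 ≥ 50, so mulch_depth ≤ 0.
The largest integer in [-5, 12] satisfying this is 0.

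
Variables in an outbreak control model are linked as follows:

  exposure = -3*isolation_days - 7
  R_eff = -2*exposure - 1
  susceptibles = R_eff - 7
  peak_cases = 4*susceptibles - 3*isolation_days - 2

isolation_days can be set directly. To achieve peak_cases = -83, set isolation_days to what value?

Substituting into the R_eff equation gives R_eff = 6*isolation_days + 13.
Substituting into the susceptibles equation gives susceptibles = 6*isolation_days + 6.
peak_cases becomes 21*isolation_days + 22.
Solve 21*isolation_days + 22 = -83: isolation_days = (-83 - 22) / 21 = -5.

isolation_days = -5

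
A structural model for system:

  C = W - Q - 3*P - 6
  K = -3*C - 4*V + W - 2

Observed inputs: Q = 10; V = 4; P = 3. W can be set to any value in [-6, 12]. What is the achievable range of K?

33 to 69

Substituting into the C equation gives C = W - 25.
K becomes -2*W + 57.
Linear in W, so extremes are at the endpoints: W = -6 gives K = 69; W = 12 gives K = 33.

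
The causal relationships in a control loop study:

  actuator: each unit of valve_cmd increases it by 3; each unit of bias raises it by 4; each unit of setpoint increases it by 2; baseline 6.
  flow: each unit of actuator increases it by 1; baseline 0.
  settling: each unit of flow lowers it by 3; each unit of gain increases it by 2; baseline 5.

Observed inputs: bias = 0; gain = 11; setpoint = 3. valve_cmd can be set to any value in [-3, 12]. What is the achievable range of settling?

Substituting into the actuator equation gives actuator = 3*valve_cmd + 12.
This gives flow = 3*valve_cmd + 12.
settling becomes -9*valve_cmd - 9.
Linear in valve_cmd, so extremes are at the endpoints: valve_cmd = -3 gives settling = 18; valve_cmd = 12 gives settling = -117.

-117 to 18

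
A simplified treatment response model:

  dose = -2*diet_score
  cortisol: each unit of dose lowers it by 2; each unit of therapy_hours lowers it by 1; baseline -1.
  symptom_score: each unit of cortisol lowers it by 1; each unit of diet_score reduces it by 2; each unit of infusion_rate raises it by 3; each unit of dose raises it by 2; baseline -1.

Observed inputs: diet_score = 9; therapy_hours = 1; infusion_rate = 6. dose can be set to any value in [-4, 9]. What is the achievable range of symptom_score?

-15 to 37

Intervening on dose fixes its value directly, overriding its dependence on diet_score.
Substituting into the cortisol equation gives cortisol = -2*dose - 2.
Substituting into the symptom_score equation gives symptom_score = 4*dose + 1.
Linear in dose, so extremes are at the endpoints: dose = -4 gives symptom_score = -15; dose = 9 gives symptom_score = 37.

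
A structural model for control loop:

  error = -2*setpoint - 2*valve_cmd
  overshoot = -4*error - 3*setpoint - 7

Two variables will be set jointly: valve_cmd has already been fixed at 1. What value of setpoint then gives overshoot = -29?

With valve_cmd held at 1:
Substituting into the error equation gives error = -2*setpoint - 2.
overshoot becomes 5*setpoint + 1.
Solve 5*setpoint + 1 = -29: setpoint = (-29 - 1) / 5 = -6.

setpoint = -6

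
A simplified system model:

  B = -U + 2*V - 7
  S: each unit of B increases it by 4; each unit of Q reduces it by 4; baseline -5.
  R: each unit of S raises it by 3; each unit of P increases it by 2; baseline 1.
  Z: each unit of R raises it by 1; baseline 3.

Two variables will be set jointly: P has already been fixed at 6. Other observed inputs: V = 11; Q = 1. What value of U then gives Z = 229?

U = -5

With P held at 6:
Substituting into the B equation gives B = -U + 15.
S becomes -4*U + 51.
So R = -12*U + 166.
Z becomes -12*U + 169.
Solve -12*U + 169 = 229: U = (229 - 169) / -12 = -5.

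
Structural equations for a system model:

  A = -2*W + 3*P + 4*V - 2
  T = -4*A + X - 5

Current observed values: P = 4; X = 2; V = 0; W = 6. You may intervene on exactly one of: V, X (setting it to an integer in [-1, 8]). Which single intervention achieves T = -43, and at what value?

set V = 3

Intervening on V: with other inputs at their observed values, T = -16*V + 5. Solving for -43 gives V = 3, within [-1, 8].
Intervening on X: T = X + 3. Reaching -43 requires X = -46, outside [-1, 8].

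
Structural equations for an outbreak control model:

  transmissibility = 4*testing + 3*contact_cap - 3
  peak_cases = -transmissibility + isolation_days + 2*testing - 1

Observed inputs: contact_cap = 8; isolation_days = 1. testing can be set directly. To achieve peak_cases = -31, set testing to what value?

Substituting into the transmissibility equation gives transmissibility = 4*testing + 21.
peak_cases becomes -2*testing - 21.
Solve -2*testing - 21 = -31: testing = (-31 + 21) / -2 = 5.

testing = 5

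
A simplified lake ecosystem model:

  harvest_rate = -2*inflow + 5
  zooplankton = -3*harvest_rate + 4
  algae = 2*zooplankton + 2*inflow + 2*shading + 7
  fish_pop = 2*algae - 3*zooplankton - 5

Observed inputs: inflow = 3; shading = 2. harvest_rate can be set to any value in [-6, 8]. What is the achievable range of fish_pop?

9 to 51

Intervening on harvest_rate fixes its value directly, overriding its dependence on inflow.
Substituting into the algae equation gives algae = -6*harvest_rate + 25.
Substituting into the fish_pop equation gives fish_pop = -3*harvest_rate + 33.
Linear in harvest_rate, so extremes are at the endpoints: harvest_rate = -6 gives fish_pop = 51; harvest_rate = 8 gives fish_pop = 9.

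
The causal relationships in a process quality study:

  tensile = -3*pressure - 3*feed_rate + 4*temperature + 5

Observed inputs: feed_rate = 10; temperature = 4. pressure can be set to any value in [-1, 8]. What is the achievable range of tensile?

Substituting into the tensile equation gives tensile = -3*pressure - 9.
Linear in pressure, so extremes are at the endpoints: pressure = -1 gives tensile = -6; pressure = 8 gives tensile = -33.

-33 to -6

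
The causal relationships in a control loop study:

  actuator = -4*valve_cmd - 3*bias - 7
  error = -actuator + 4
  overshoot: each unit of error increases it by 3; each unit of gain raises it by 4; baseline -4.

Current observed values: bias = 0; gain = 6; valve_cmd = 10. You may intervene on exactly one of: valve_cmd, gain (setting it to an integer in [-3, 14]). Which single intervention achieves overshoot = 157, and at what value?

Intervening on valve_cmd: overshoot = 12*valve_cmd + 53. Reaching 157 requires valve_cmd = 26/3, not an integer.
Intervening on gain: with other inputs at their observed values, overshoot = 4*gain + 149. Solving for 157 gives gain = 2, within [-3, 14].

set gain = 2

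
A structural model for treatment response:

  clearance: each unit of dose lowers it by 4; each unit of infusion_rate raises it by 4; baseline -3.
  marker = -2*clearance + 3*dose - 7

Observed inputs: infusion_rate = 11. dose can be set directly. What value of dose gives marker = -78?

Substituting into the clearance equation gives clearance = -4*dose + 41.
marker becomes 11*dose - 89.
Solve 11*dose - 89 = -78: dose = (-78 + 89) / 11 = 1.

dose = 1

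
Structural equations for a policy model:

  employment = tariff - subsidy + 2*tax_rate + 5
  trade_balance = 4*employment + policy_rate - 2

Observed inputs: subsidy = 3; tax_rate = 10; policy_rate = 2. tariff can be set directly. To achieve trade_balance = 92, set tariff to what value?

Substituting into the employment equation gives employment = tariff + 22.
trade_balance becomes 4*tariff + 88.
Solve 4*tariff + 88 = 92: tariff = (92 - 88) / 4 = 1.

tariff = 1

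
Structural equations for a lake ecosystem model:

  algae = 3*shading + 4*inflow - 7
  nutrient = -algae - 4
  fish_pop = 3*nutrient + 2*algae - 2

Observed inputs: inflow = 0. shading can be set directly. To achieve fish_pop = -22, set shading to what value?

Substituting into the algae equation gives algae = 3*shading - 7.
Substituting into the nutrient equation gives nutrient = -3*shading + 3.
fish_pop becomes -3*shading - 7.
Solve -3*shading - 7 = -22: shading = (-22 + 7) / -3 = 5.

shading = 5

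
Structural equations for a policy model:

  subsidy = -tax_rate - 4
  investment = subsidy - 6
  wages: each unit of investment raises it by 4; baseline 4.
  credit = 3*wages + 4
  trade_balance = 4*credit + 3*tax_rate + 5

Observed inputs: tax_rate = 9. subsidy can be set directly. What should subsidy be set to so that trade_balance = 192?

Intervening on subsidy fixes its value directly, overriding its dependence on tax_rate.
Substituting into the wages equation gives wages = 4*subsidy - 20.
Substituting into the credit equation gives credit = 12*subsidy - 56.
Substituting into the trade_balance equation gives trade_balance = 48*subsidy - 192.
Solve 48*subsidy - 192 = 192: subsidy = (192 + 192) / 48 = 8.

subsidy = 8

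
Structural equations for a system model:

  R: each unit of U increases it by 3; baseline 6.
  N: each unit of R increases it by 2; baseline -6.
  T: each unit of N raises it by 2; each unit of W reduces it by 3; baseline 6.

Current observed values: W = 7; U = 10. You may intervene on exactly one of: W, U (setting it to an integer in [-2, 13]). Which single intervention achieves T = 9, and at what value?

set U = 1

Intervening on W: T = -3*W + 138. Reaching 9 requires W = 43, outside [-2, 13].
Intervening on U: with other inputs at their observed values, T = 12*U - 3. Solving for 9 gives U = 1, within [-2, 13].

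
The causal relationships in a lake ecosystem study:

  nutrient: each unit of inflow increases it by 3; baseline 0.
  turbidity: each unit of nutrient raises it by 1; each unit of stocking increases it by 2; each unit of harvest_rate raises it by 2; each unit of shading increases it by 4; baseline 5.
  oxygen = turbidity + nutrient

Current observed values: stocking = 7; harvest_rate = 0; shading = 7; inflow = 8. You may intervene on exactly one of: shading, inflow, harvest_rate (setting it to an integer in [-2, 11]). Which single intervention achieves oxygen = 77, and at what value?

Intervening on shading: oxygen = 4*shading + 67. Reaching 77 requires shading = 5/2, not an integer.
Intervening on inflow: with other inputs at their observed values, oxygen = 6*inflow + 47. Solving for 77 gives inflow = 5, within [-2, 11].
Intervening on harvest_rate: oxygen = 2*harvest_rate + 95. Reaching 77 requires harvest_rate = -9, outside [-2, 11].

set inflow = 5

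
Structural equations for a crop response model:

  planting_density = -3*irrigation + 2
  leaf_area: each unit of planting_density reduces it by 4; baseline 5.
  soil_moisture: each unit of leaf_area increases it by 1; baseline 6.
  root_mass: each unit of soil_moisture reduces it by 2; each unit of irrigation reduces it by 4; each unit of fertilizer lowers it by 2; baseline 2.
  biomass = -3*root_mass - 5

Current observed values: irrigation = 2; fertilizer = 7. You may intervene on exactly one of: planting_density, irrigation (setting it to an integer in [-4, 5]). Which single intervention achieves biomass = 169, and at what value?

Intervening on planting_density: with other inputs at their observed values, biomass = -24*planting_density + 121. Solving for 169 gives planting_density = -2, within [-4, 5].
Intervening on irrigation: biomass = 84*irrigation + 49. Reaching 169 requires irrigation = 10/7, not an integer.

set planting_density = -2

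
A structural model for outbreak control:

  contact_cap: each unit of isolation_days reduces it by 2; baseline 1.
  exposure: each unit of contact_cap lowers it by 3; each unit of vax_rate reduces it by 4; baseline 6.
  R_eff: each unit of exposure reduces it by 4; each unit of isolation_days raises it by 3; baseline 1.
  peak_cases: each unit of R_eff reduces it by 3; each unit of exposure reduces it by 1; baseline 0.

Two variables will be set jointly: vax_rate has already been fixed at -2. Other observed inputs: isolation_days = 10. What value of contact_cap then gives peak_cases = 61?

With vax_rate held at -2:
Intervening on contact_cap fixes its value directly, overriding its dependence on isolation_days.
Substituting into the exposure equation gives exposure = -3*contact_cap + 14.
Substituting into the R_eff equation gives R_eff = 12*contact_cap - 25.
This gives peak_cases = -33*contact_cap + 61.
Solve -33*contact_cap + 61 = 61: contact_cap = (61 - 61) / -33 = 0.

contact_cap = 0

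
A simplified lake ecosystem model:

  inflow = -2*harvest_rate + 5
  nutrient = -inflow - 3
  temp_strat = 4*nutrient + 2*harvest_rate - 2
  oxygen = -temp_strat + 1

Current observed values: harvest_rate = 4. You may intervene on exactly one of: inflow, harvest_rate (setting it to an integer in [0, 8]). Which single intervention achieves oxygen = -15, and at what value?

set harvest_rate = 5

Intervening on inflow: oxygen = 4*inflow + 7. Reaching -15 requires inflow = -11/2, not an integer.
Intervening on harvest_rate: with other inputs at their observed values, oxygen = -10*harvest_rate + 35. Solving for -15 gives harvest_rate = 5, within [0, 8].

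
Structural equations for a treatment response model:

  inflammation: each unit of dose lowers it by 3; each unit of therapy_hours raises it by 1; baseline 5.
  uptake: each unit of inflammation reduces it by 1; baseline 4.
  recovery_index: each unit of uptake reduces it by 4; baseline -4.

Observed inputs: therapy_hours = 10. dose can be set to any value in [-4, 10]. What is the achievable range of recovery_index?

Substituting into the inflammation equation gives inflammation = -3*dose + 15.
uptake becomes 3*dose - 11.
So recovery_index = -12*dose + 40.
Linear in dose, so extremes are at the endpoints: dose = -4 gives recovery_index = 88; dose = 10 gives recovery_index = -80.

-80 to 88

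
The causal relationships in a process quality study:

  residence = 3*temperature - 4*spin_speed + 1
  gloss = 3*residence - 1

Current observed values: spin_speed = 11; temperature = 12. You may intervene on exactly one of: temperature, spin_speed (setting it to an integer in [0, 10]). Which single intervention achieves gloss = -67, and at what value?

Intervening on temperature: with other inputs at their observed values, gloss = 9*temperature - 130. Solving for -67 gives temperature = 7, within [0, 10].
Intervening on spin_speed: gloss = -12*spin_speed + 110. Reaching -67 requires spin_speed = 59/4, not an integer.

set temperature = 7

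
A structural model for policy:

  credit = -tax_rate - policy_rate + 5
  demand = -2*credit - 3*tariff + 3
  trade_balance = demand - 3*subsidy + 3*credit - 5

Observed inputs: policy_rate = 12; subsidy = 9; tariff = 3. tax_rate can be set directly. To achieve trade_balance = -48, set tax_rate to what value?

tax_rate = 3

Substituting into the credit equation gives credit = -tax_rate - 7.
This gives demand = 2*tax_rate + 8.
This gives trade_balance = -tax_rate - 45.
Solve -tax_rate - 45 = -48: tax_rate = (-48 + 45) / -1 = 3.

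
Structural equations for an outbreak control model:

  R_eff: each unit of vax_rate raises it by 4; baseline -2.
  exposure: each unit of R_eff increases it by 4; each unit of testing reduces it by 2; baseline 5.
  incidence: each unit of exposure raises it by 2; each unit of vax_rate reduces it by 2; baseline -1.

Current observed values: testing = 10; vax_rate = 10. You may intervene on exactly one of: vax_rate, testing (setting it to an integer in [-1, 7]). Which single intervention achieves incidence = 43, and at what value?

set vax_rate = 3

Intervening on vax_rate: with other inputs at their observed values, incidence = 30*vax_rate - 47. Solving for 43 gives vax_rate = 3, within [-1, 7].
Intervening on testing: incidence = -4*testing + 293. Reaching 43 requires testing = 125/2, not an integer.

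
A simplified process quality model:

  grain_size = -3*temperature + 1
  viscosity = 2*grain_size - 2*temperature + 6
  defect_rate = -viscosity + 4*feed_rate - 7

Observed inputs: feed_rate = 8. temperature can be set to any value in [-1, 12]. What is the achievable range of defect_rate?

9 to 113

Substituting into the viscosity equation gives viscosity = -8*temperature + 8.
This gives defect_rate = 8*temperature + 17.
Linear in temperature, so extremes are at the endpoints: temperature = -1 gives defect_rate = 9; temperature = 12 gives defect_rate = 113.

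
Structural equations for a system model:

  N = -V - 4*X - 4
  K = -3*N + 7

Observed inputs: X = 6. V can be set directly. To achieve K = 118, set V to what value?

V = 9

Substituting into the N equation gives N = -V - 28.
This gives K = 3*V + 91.
Solve 3*V + 91 = 118: V = (118 - 91) / 3 = 9.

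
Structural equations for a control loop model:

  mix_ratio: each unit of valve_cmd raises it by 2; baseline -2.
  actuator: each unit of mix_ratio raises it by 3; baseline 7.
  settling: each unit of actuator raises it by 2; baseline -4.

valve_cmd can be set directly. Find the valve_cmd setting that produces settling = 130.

Substituting into the actuator equation gives actuator = 6*valve_cmd + 1.
Substituting into the settling equation gives settling = 12*valve_cmd - 2.
Solve 12*valve_cmd - 2 = 130: valve_cmd = (130 + 2) / 12 = 11.

valve_cmd = 11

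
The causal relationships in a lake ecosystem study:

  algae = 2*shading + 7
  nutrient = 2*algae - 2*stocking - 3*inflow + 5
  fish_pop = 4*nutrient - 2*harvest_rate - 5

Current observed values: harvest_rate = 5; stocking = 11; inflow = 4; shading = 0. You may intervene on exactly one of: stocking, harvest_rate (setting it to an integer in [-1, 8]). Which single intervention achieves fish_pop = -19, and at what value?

Intervening on stocking: with other inputs at their observed values, fish_pop = -8*stocking + 13. Solving for -19 gives stocking = 4, within [-1, 8].
Intervening on harvest_rate: fish_pop = -2*harvest_rate - 65. Reaching -19 requires harvest_rate = -23, outside [-1, 8].

set stocking = 4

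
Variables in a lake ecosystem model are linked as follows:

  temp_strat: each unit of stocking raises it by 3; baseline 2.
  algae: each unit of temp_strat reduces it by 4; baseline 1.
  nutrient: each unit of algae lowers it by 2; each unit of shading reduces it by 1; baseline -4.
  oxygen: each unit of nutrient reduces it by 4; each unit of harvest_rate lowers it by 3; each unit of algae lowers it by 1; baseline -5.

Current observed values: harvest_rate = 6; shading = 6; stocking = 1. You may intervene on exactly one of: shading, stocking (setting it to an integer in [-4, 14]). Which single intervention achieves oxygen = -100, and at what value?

Intervening on shading: with other inputs at their observed values, oxygen = 4*shading - 140. Solving for -100 gives shading = 10, within [-4, 14].
Intervening on stocking: oxygen = -84*stocking - 32. Reaching -100 requires stocking = 17/21, not an integer.

set shading = 10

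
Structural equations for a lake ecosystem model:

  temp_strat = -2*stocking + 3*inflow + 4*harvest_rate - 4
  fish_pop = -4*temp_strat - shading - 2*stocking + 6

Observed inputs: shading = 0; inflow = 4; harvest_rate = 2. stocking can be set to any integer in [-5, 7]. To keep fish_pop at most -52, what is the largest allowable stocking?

stocking = 1

Substituting into the temp_strat equation gives temp_strat = -2*stocking + 16.
Substituting into the fish_pop equation gives fish_pop = 6*stocking - 58.
Require 6*stocking - 58 ≤ -52, so stocking ≤ 1.
The largest integer in [-5, 7] satisfying this is 1.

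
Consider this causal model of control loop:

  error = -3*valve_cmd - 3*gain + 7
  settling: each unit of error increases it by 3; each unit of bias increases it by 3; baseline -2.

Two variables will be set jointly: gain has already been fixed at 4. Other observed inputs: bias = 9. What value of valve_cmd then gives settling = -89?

With gain held at 4:
Substituting into the error equation gives error = -3*valve_cmd - 5.
Substituting into the settling equation gives settling = -9*valve_cmd + 10.
Solve -9*valve_cmd + 10 = -89: valve_cmd = (-89 - 10) / -9 = 11.

valve_cmd = 11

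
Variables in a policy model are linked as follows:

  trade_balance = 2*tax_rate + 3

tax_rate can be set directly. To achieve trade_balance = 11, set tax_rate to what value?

tax_rate = 4

Solve 2*tax_rate + 3 = 11: tax_rate = (11 - 3) / 2 = 4.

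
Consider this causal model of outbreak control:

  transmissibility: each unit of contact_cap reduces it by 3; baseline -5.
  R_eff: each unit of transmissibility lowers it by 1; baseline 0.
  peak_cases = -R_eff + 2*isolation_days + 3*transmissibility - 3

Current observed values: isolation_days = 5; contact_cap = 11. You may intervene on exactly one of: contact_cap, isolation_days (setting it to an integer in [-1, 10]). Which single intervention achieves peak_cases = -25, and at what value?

set contact_cap = 1

Intervening on contact_cap: with other inputs at their observed values, peak_cases = -12*contact_cap - 13. Solving for -25 gives contact_cap = 1, within [-1, 10].
Intervening on isolation_days: peak_cases = 2*isolation_days - 155. Reaching -25 requires isolation_days = 65, outside [-1, 10].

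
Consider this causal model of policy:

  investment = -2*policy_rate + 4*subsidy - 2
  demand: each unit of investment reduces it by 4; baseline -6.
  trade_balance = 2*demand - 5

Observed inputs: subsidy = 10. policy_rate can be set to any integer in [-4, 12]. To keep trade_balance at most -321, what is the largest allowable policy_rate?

Substituting into the investment equation gives investment = -2*policy_rate + 38.
Substituting into the demand equation gives demand = 8*policy_rate - 158.
Substituting into the trade_balance equation gives trade_balance = 16*policy_rate - 321.
Require 16*policy_rate - 321 ≤ -321, so policy_rate ≤ 0.
The largest integer in [-4, 12] satisfying this is 0.

policy_rate = 0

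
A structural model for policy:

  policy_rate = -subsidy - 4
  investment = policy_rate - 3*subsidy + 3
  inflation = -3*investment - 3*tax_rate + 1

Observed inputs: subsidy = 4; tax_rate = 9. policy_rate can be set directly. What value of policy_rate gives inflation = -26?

policy_rate = 9

Intervening on policy_rate fixes its value directly, overriding its dependence on subsidy.
Substituting into the investment equation gives investment = policy_rate - 9.
Substituting into the inflation equation gives inflation = -3*policy_rate + 1.
Solve -3*policy_rate + 1 = -26: policy_rate = (-26 - 1) / -3 = 9.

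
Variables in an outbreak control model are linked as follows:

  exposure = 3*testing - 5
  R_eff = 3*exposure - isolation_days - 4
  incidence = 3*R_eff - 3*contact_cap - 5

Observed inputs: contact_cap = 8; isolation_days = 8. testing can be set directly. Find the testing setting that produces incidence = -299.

testing = -7

Substituting into the R_eff equation gives R_eff = 9*testing - 27.
Substituting into the incidence equation gives incidence = 27*testing - 110.
Solve 27*testing - 110 = -299: testing = (-299 + 110) / 27 = -7.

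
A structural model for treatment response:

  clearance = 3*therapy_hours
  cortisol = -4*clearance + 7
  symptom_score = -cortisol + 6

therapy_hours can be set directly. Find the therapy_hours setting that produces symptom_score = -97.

Substituting into the cortisol equation gives cortisol = -12*therapy_hours + 7.
symptom_score becomes 12*therapy_hours - 1.
Solve 12*therapy_hours - 1 = -97: therapy_hours = (-97 + 1) / 12 = -8.

therapy_hours = -8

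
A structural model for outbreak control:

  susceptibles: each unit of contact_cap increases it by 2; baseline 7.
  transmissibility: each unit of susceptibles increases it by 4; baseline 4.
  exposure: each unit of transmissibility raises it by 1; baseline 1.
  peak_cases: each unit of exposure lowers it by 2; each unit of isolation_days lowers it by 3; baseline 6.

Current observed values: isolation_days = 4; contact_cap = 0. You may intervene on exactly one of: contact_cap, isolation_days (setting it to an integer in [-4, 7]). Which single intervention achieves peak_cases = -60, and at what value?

Intervening on contact_cap: peak_cases = -16*contact_cap - 72. Reaching -60 requires contact_cap = -3/4, not an integer.
Intervening on isolation_days: with other inputs at their observed values, peak_cases = -3*isolation_days - 60. Solving for -60 gives isolation_days = 0, within [-4, 7].

set isolation_days = 0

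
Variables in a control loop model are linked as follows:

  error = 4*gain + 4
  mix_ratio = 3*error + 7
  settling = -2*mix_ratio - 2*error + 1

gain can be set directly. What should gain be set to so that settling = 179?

gain = -7

Substituting into the mix_ratio equation gives mix_ratio = 12*gain + 19.
This gives settling = -32*gain - 45.
Solve -32*gain - 45 = 179: gain = (179 + 45) / -32 = -7.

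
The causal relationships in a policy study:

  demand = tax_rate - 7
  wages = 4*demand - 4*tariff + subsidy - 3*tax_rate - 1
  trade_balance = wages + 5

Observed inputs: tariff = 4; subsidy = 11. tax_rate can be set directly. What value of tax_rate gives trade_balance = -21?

Substituting into the wages equation gives wages = tax_rate - 34.
Substituting into the trade_balance equation gives trade_balance = tax_rate - 29.
Solve tax_rate - 29 = -21: tax_rate = (-21 + 29) / 1 = 8.

tax_rate = 8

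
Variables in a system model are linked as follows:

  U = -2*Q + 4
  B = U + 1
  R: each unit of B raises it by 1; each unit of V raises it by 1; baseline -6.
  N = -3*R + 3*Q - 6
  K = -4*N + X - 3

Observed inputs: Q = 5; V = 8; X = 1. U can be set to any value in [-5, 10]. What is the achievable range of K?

-62 to 118

Intervening on U fixes its value directly, overriding its dependence on Q.
Substituting into the R equation gives R = U + 3.
This gives N = -3*U.
Substituting into the K equation gives K = 12*U - 2.
Linear in U, so extremes are at the endpoints: U = -5 gives K = -62; U = 10 gives K = 118.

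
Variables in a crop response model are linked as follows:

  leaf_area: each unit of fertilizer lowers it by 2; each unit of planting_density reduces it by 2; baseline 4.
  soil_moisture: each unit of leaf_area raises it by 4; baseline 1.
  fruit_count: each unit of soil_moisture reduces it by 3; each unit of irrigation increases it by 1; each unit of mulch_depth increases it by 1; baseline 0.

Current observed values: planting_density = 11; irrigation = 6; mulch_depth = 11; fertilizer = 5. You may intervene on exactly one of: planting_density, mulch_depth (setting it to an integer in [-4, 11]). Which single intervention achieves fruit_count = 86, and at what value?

set planting_density = 0

Intervening on planting_density: with other inputs at their observed values, fruit_count = 24*planting_density + 86. Solving for 86 gives planting_density = 0, within [-4, 11].
Intervening on mulch_depth: fruit_count = mulch_depth + 339. Reaching 86 requires mulch_depth = -253, outside [-4, 11].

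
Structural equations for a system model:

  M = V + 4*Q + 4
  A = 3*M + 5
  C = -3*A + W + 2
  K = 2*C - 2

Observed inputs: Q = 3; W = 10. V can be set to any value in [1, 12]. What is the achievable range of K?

Substituting into the M equation gives M = V + 16.
A becomes 3*V + 53.
Substituting into the C equation gives C = -9*V - 147.
K becomes -18*V - 296.
Linear in V, so extremes are at the endpoints: V = 1 gives K = -314; V = 12 gives K = -512.

-512 to -314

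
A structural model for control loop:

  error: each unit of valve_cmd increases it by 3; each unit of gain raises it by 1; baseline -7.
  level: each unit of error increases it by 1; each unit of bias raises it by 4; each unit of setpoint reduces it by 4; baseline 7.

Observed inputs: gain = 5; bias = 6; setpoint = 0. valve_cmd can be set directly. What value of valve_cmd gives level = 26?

valve_cmd = -1

Substituting into the error equation gives error = 3*valve_cmd - 2.
So level = 3*valve_cmd + 29.
Solve 3*valve_cmd + 29 = 26: valve_cmd = (26 - 29) / 3 = -1.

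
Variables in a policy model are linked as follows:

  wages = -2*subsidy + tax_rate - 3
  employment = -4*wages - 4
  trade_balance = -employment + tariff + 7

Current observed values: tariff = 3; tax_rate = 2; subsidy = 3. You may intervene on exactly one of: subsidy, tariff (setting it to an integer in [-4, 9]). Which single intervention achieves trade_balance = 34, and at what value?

Intervening on subsidy: with other inputs at their observed values, trade_balance = -8*subsidy + 10. Solving for 34 gives subsidy = -3, within [-4, 9].
Intervening on tariff: trade_balance = tariff - 17. Reaching 34 requires tariff = 51, outside [-4, 9].

set subsidy = -3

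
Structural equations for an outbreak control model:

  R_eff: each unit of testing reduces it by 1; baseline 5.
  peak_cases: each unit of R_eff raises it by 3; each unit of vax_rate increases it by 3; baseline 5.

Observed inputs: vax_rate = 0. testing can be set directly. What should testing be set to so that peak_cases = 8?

Substituting into the peak_cases equation gives peak_cases = -3*testing + 20.
Solve -3*testing + 20 = 8: testing = (8 - 20) / -3 = 4.

testing = 4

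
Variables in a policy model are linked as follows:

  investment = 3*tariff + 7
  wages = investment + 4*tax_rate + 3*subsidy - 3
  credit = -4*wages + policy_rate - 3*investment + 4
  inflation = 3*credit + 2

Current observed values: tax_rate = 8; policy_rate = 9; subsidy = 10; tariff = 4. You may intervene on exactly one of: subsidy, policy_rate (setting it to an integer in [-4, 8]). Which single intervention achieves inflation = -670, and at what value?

Intervening on subsidy: with other inputs at their observed values, inflation = -36*subsidy - 706. Solving for -670 gives subsidy = -1, within [-4, 8].
Intervening on policy_rate: inflation = 3*policy_rate - 1093. Reaching -670 requires policy_rate = 141, outside [-4, 8].

set subsidy = -1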